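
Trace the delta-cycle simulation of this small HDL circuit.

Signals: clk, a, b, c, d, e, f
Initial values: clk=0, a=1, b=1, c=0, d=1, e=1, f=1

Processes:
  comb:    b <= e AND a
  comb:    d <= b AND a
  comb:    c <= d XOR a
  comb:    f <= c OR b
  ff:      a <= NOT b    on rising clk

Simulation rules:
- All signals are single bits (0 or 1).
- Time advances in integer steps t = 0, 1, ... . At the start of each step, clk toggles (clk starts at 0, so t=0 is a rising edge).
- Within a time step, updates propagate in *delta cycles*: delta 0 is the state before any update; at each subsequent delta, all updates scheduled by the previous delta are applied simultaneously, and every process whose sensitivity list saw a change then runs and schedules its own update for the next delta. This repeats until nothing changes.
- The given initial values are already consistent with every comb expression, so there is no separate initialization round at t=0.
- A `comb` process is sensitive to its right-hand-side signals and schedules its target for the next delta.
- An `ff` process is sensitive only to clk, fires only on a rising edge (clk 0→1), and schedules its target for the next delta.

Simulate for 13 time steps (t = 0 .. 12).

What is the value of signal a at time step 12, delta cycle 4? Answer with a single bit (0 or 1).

t=0 Δ0: a=1 b=1 clk=0 e=1 d=1 f=1 c=0
  Δ1: clk:0→1
  Δ2: a:1→0
  Δ3: b:1→0, d:1→0, c:0→1
  Δ4: c:1→0
  Δ5: f:1→0
  (5Δ to stable)
t=1 Δ0: a=0 b=0 clk=1 e=1 d=0 f=0 c=0
  Δ1: clk:1→0
  (1Δ to stable)
t=2 Δ0: a=0 b=0 clk=0 e=1 d=0 f=0 c=0
  Δ1: clk:0→1
  Δ2: a:0→1
  Δ3: b:0→1, c:0→1
  Δ4: d:0→1, f:0→1
  Δ5: c:1→0
  (5Δ to stable)
t=3 Δ0: a=1 b=1 clk=1 e=1 d=1 f=1 c=0
  Δ1: clk:1→0
  (1Δ to stable)
t=4 Δ0: a=1 b=1 clk=0 e=1 d=1 f=1 c=0
  Δ1: clk:0→1
  Δ2: a:1→0
  Δ3: b:1→0, d:1→0, c:0→1
  Δ4: c:1→0
  Δ5: f:1→0
  (5Δ to stable)
t=5 Δ0: a=0 b=0 clk=1 e=1 d=0 f=0 c=0
  Δ1: clk:1→0
  (1Δ to stable)
t=6 Δ0: a=0 b=0 clk=0 e=1 d=0 f=0 c=0
  Δ1: clk:0→1
  Δ2: a:0→1
  Δ3: b:0→1, c:0→1
  Δ4: d:0→1, f:0→1
  Δ5: c:1→0
  (5Δ to stable)
t=7 Δ0: a=1 b=1 clk=1 e=1 d=1 f=1 c=0
  Δ1: clk:1→0
  (1Δ to stable)
t=8 Δ0: a=1 b=1 clk=0 e=1 d=1 f=1 c=0
  Δ1: clk:0→1
  Δ2: a:1→0
  Δ3: b:1→0, d:1→0, c:0→1
  Δ4: c:1→0
  Δ5: f:1→0
  (5Δ to stable)
t=9 Δ0: a=0 b=0 clk=1 e=1 d=0 f=0 c=0
  Δ1: clk:1→0
  (1Δ to stable)
t=10 Δ0: a=0 b=0 clk=0 e=1 d=0 f=0 c=0
  Δ1: clk:0→1
  Δ2: a:0→1
  Δ3: b:0→1, c:0→1
  Δ4: d:0→1, f:0→1
  Δ5: c:1→0
  (5Δ to stable)
t=11 Δ0: a=1 b=1 clk=1 e=1 d=1 f=1 c=0
  Δ1: clk:1→0
  (1Δ to stable)
t=12 Δ0: a=1 b=1 clk=0 e=1 d=1 f=1 c=0
  Δ1: clk:0→1
  Δ2: a:1→0
  Δ3: b:1→0, d:1→0, c:0→1
  Δ4: c:1→0
  Δ5: f:1→0
  (5Δ to stable)

0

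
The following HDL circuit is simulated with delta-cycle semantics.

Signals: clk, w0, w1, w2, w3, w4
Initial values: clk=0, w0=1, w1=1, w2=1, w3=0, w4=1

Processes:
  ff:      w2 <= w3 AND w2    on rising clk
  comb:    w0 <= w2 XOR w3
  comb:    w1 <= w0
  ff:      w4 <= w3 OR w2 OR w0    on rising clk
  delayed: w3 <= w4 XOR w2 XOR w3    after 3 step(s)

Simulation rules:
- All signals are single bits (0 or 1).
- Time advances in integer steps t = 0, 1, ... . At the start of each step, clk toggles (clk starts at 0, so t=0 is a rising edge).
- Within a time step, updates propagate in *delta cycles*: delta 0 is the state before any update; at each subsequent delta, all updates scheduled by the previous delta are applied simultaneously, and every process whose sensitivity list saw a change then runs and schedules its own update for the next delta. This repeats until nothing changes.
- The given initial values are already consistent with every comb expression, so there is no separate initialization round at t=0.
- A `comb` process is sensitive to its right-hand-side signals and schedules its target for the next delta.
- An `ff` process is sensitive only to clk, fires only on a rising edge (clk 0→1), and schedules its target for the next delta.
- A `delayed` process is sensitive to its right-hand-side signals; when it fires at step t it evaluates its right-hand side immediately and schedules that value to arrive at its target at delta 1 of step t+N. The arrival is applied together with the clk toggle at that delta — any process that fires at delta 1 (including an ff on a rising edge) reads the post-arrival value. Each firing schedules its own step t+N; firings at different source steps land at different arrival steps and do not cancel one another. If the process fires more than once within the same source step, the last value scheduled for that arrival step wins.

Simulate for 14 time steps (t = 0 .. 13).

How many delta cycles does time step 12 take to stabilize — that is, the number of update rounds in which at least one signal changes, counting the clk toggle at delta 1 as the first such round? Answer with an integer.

[bits: w0,w4,w3,clk,w1,w2]
t=0: Δ0=110011 Δ1=110111 Δ2=110110 Δ3=010110 Δ4=010100 | 4Δ
t=1: Δ0=010100 Δ1=010000 | 1Δ
t=2: Δ0=010000 Δ1=010100 Δ2=000100 | 2Δ
t=3: Δ0=000100 Δ1=001000 Δ2=101000 Δ3=101010 | 3Δ
t=4: Δ0=101010 Δ1=101110 Δ2=111110 | 2Δ
t=5: Δ0=111110 Δ1=110010 Δ2=010010 Δ3=010000 | 3Δ
t=6: Δ0=010000 Δ1=011100 Δ2=111100 Δ3=111110 | 3Δ
t=7: Δ0=111110 Δ1=110010 Δ2=010010 Δ3=010000 | 3Δ
t=8: Δ0=010000 Δ1=011100 Δ2=111100 Δ3=111110 | 3Δ
t=9: Δ0=111110 Δ1=110010 Δ2=010010 Δ3=010000 | 3Δ
t=10: Δ0=010000 Δ1=011100 Δ2=111100 Δ3=111110 | 3Δ
t=11: Δ0=111110 Δ1=110010 Δ2=010010 Δ3=010000 | 3Δ
t=12: Δ0=010000 Δ1=011100 Δ2=111100 Δ3=111110 | 3Δ
t=13: Δ0=111110 Δ1=110010 Δ2=010010 Δ3=010000 | 3Δ

3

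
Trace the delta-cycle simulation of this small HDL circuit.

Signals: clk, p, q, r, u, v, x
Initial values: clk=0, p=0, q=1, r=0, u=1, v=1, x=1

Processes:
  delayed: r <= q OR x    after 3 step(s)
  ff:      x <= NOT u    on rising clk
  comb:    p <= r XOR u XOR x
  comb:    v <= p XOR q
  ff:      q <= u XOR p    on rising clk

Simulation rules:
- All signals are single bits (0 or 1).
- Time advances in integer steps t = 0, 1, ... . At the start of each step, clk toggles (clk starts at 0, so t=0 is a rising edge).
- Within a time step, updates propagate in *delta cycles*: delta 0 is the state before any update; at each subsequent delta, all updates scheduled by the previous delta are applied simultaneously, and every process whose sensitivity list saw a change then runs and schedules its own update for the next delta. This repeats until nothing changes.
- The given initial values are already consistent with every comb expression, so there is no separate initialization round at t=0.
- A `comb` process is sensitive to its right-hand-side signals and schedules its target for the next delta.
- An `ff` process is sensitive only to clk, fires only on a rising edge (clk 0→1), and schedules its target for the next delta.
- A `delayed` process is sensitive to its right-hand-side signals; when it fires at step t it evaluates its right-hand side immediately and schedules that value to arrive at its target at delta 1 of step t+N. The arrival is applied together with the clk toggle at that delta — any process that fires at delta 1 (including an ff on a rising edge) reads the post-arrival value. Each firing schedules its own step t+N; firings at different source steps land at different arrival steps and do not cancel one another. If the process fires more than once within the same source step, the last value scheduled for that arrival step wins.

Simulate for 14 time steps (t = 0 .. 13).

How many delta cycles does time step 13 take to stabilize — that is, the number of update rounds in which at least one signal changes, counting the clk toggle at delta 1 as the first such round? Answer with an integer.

t=0 Δ0: x=1 v=1 u=1 r=0 q=1 clk=0 p=0
  Δ1: clk:0→1
  Δ2: x:1→0
  Δ3: p:0→1
  Δ4: v:1→0
  (4Δ to stable)
t=1 Δ0: x=0 v=0 u=1 r=0 q=1 clk=1 p=1
  Δ1: clk:1→0
  (1Δ to stable)
t=2 Δ0: x=0 v=0 u=1 r=0 q=1 clk=0 p=1
  Δ1: clk:0→1
  Δ2: q:1→0
  Δ3: v:0→1
  (3Δ to stable)
t=3 Δ0: x=0 v=1 u=1 r=0 q=0 clk=1 p=1
  Δ1: r:0→1, clk:1→0
  Δ2: p:1→0
  Δ3: v:1→0
  (3Δ to stable)
t=4 Δ0: x=0 v=0 u=1 r=1 q=0 clk=0 p=0
  Δ1: clk:0→1
  Δ2: q:0→1
  Δ3: v:0→1
  (3Δ to stable)
t=5 Δ0: x=0 v=1 u=1 r=1 q=1 clk=1 p=0
  Δ1: r:1→0, clk:1→0
  Δ2: p:0→1
  Δ3: v:1→0
  (3Δ to stable)
t=6 Δ0: x=0 v=0 u=1 r=0 q=1 clk=0 p=1
  Δ1: clk:0→1
  Δ2: q:1→0
  Δ3: v:0→1
  (3Δ to stable)
t=7 Δ0: x=0 v=1 u=1 r=0 q=0 clk=1 p=1
  Δ1: r:0→1, clk:1→0
  Δ2: p:1→0
  Δ3: v:1→0
  (3Δ to stable)
t=8 Δ0: x=0 v=0 u=1 r=1 q=0 clk=0 p=0
  Δ1: clk:0→1
  Δ2: q:0→1
  Δ3: v:0→1
  (3Δ to stable)
t=9 Δ0: x=0 v=1 u=1 r=1 q=1 clk=1 p=0
  Δ1: r:1→0, clk:1→0
  Δ2: p:0→1
  Δ3: v:1→0
  (3Δ to stable)
t=10 Δ0: x=0 v=0 u=1 r=0 q=1 clk=0 p=1
  Δ1: clk:0→1
  Δ2: q:1→0
  Δ3: v:0→1
  (3Δ to stable)
t=11 Δ0: x=0 v=1 u=1 r=0 q=0 clk=1 p=1
  Δ1: r:0→1, clk:1→0
  Δ2: p:1→0
  Δ3: v:1→0
  (3Δ to stable)
t=12 Δ0: x=0 v=0 u=1 r=1 q=0 clk=0 p=0
  Δ1: clk:0→1
  Δ2: q:0→1
  Δ3: v:0→1
  (3Δ to stable)
t=13 Δ0: x=0 v=1 u=1 r=1 q=1 clk=1 p=0
  Δ1: r:1→0, clk:1→0
  Δ2: p:0→1
  Δ3: v:1→0
  (3Δ to stable)

3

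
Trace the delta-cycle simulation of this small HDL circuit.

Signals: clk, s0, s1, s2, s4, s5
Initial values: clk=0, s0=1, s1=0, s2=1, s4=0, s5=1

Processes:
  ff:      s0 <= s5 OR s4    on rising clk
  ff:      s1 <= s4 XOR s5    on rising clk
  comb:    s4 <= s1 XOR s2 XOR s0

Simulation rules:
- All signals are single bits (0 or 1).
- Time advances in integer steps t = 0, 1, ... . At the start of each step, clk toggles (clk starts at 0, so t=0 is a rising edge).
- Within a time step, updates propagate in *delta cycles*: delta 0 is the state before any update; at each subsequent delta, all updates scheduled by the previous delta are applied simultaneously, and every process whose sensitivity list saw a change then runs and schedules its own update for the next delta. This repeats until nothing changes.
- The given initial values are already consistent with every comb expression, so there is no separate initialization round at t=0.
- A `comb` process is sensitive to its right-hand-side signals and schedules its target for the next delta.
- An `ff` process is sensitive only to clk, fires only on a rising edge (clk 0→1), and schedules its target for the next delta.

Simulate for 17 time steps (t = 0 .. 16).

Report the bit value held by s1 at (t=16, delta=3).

t0.Δ0 s5=1 s1=0 s4=0 clk=0 s2=1 s0=1
t0.Δ1 s5=1 s1=0 s4=0 clk=1 s2=1 s0=1
t0.Δ2 s5=1 s1=1 s4=0 clk=1 s2=1 s0=1
t0.Δ3 s5=1 s1=1 s4=1 clk=1 s2=1 s0=1
t1.Δ0 s5=1 s1=1 s4=1 clk=1 s2=1 s0=1
t1.Δ1 s5=1 s1=1 s4=1 clk=0 s2=1 s0=1
t2.Δ0 s5=1 s1=1 s4=1 clk=0 s2=1 s0=1
t2.Δ1 s5=1 s1=1 s4=1 clk=1 s2=1 s0=1
t2.Δ2 s5=1 s1=0 s4=1 clk=1 s2=1 s0=1
t2.Δ3 s5=1 s1=0 s4=0 clk=1 s2=1 s0=1
t3.Δ0 s5=1 s1=0 s4=0 clk=1 s2=1 s0=1
t3.Δ1 s5=1 s1=0 s4=0 clk=0 s2=1 s0=1
t4.Δ0 s5=1 s1=0 s4=0 clk=0 s2=1 s0=1
t4.Δ1 s5=1 s1=0 s4=0 clk=1 s2=1 s0=1
t4.Δ2 s5=1 s1=1 s4=0 clk=1 s2=1 s0=1
t4.Δ3 s5=1 s1=1 s4=1 clk=1 s2=1 s0=1
t5.Δ0 s5=1 s1=1 s4=1 clk=1 s2=1 s0=1
t5.Δ1 s5=1 s1=1 s4=1 clk=0 s2=1 s0=1
t6.Δ0 s5=1 s1=1 s4=1 clk=0 s2=1 s0=1
t6.Δ1 s5=1 s1=1 s4=1 clk=1 s2=1 s0=1
t6.Δ2 s5=1 s1=0 s4=1 clk=1 s2=1 s0=1
t6.Δ3 s5=1 s1=0 s4=0 clk=1 s2=1 s0=1
t7.Δ0 s5=1 s1=0 s4=0 clk=1 s2=1 s0=1
t7.Δ1 s5=1 s1=0 s4=0 clk=0 s2=1 s0=1
t8.Δ0 s5=1 s1=0 s4=0 clk=0 s2=1 s0=1
t8.Δ1 s5=1 s1=0 s4=0 clk=1 s2=1 s0=1
t8.Δ2 s5=1 s1=1 s4=0 clk=1 s2=1 s0=1
t8.Δ3 s5=1 s1=1 s4=1 clk=1 s2=1 s0=1
t9.Δ0 s5=1 s1=1 s4=1 clk=1 s2=1 s0=1
t9.Δ1 s5=1 s1=1 s4=1 clk=0 s2=1 s0=1
t10.Δ0 s5=1 s1=1 s4=1 clk=0 s2=1 s0=1
t10.Δ1 s5=1 s1=1 s4=1 clk=1 s2=1 s0=1
t10.Δ2 s5=1 s1=0 s4=1 clk=1 s2=1 s0=1
t10.Δ3 s5=1 s1=0 s4=0 clk=1 s2=1 s0=1
t11.Δ0 s5=1 s1=0 s4=0 clk=1 s2=1 s0=1
t11.Δ1 s5=1 s1=0 s4=0 clk=0 s2=1 s0=1
t12.Δ0 s5=1 s1=0 s4=0 clk=0 s2=1 s0=1
t12.Δ1 s5=1 s1=0 s4=0 clk=1 s2=1 s0=1
t12.Δ2 s5=1 s1=1 s4=0 clk=1 s2=1 s0=1
t12.Δ3 s5=1 s1=1 s4=1 clk=1 s2=1 s0=1
t13.Δ0 s5=1 s1=1 s4=1 clk=1 s2=1 s0=1
t13.Δ1 s5=1 s1=1 s4=1 clk=0 s2=1 s0=1
t14.Δ0 s5=1 s1=1 s4=1 clk=0 s2=1 s0=1
t14.Δ1 s5=1 s1=1 s4=1 clk=1 s2=1 s0=1
t14.Δ2 s5=1 s1=0 s4=1 clk=1 s2=1 s0=1
t14.Δ3 s5=1 s1=0 s4=0 clk=1 s2=1 s0=1
t15.Δ0 s5=1 s1=0 s4=0 clk=1 s2=1 s0=1
t15.Δ1 s5=1 s1=0 s4=0 clk=0 s2=1 s0=1
t16.Δ0 s5=1 s1=0 s4=0 clk=0 s2=1 s0=1
t16.Δ1 s5=1 s1=0 s4=0 clk=1 s2=1 s0=1
t16.Δ2 s5=1 s1=1 s4=0 clk=1 s2=1 s0=1
t16.Δ3 s5=1 s1=1 s4=1 clk=1 s2=1 s0=1

1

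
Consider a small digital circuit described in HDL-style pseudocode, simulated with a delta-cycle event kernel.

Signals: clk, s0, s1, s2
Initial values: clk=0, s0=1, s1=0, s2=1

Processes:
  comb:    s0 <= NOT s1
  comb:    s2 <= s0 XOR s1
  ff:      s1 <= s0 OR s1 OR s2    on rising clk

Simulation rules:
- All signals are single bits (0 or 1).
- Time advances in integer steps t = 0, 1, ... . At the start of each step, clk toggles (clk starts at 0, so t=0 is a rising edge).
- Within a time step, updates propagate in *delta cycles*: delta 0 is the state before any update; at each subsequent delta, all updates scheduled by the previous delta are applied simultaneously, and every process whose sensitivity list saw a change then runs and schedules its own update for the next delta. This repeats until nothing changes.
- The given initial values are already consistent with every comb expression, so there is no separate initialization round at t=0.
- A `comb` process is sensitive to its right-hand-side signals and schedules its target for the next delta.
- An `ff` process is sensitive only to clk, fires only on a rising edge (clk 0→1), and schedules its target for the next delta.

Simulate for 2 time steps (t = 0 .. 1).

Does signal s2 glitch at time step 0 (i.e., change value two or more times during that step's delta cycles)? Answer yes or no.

yes

t=0 Δ0: clk=0 s0=1 s2=1 s1=0
  Δ1: clk:0→1
  Δ2: s1:0→1
  Δ3: s0:1→0, s2:1→0
  Δ4: s2:0→1
  (4Δ to stable)
t=1 Δ0: clk=1 s0=0 s2=1 s1=1
  Δ1: clk:1→0
  (1Δ to stable)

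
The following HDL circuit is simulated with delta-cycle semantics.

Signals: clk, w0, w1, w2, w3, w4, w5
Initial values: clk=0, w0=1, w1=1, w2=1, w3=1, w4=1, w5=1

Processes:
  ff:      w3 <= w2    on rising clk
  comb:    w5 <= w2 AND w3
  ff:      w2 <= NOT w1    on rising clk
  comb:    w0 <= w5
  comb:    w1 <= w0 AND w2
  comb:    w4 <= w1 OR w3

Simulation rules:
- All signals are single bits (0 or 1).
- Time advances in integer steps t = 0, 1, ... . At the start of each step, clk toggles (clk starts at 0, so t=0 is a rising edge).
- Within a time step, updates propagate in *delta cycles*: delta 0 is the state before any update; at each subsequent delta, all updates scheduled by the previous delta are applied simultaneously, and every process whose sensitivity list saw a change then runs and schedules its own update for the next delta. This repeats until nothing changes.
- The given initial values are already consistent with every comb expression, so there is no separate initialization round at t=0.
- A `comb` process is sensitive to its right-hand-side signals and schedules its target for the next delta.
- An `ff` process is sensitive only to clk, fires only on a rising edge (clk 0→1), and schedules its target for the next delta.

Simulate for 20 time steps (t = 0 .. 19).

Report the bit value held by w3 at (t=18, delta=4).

t0.Δ0 w3=1 w0=1 w1=1 w5=1 clk=0 w4=1 w2=1
t0.Δ1 w3=1 w0=1 w1=1 w5=1 clk=1 w4=1 w2=1
t0.Δ2 w3=1 w0=1 w1=1 w5=1 clk=1 w4=1 w2=0
t0.Δ3 w3=1 w0=1 w1=0 w5=0 clk=1 w4=1 w2=0
t0.Δ4 w3=1 w0=0 w1=0 w5=0 clk=1 w4=1 w2=0
t1.Δ0 w3=1 w0=0 w1=0 w5=0 clk=1 w4=1 w2=0
t1.Δ1 w3=1 w0=0 w1=0 w5=0 clk=0 w4=1 w2=0
t2.Δ0 w3=1 w0=0 w1=0 w5=0 clk=0 w4=1 w2=0
t2.Δ1 w3=1 w0=0 w1=0 w5=0 clk=1 w4=1 w2=0
t2.Δ2 w3=0 w0=0 w1=0 w5=0 clk=1 w4=1 w2=1
t2.Δ3 w3=0 w0=0 w1=0 w5=0 clk=1 w4=0 w2=1
t3.Δ0 w3=0 w0=0 w1=0 w5=0 clk=1 w4=0 w2=1
t3.Δ1 w3=0 w0=0 w1=0 w5=0 clk=0 w4=0 w2=1
t4.Δ0 w3=0 w0=0 w1=0 w5=0 clk=0 w4=0 w2=1
t4.Δ1 w3=0 w0=0 w1=0 w5=0 clk=1 w4=0 w2=1
t4.Δ2 w3=1 w0=0 w1=0 w5=0 clk=1 w4=0 w2=1
t4.Δ3 w3=1 w0=0 w1=0 w5=1 clk=1 w4=1 w2=1
t4.Δ4 w3=1 w0=1 w1=0 w5=1 clk=1 w4=1 w2=1
t4.Δ5 w3=1 w0=1 w1=1 w5=1 clk=1 w4=1 w2=1
t5.Δ0 w3=1 w0=1 w1=1 w5=1 clk=1 w4=1 w2=1
t5.Δ1 w3=1 w0=1 w1=1 w5=1 clk=0 w4=1 w2=1
t6.Δ0 w3=1 w0=1 w1=1 w5=1 clk=0 w4=1 w2=1
t6.Δ1 w3=1 w0=1 w1=1 w5=1 clk=1 w4=1 w2=1
t6.Δ2 w3=1 w0=1 w1=1 w5=1 clk=1 w4=1 w2=0
t6.Δ3 w3=1 w0=1 w1=0 w5=0 clk=1 w4=1 w2=0
t6.Δ4 w3=1 w0=0 w1=0 w5=0 clk=1 w4=1 w2=0
t7.Δ0 w3=1 w0=0 w1=0 w5=0 clk=1 w4=1 w2=0
t7.Δ1 w3=1 w0=0 w1=0 w5=0 clk=0 w4=1 w2=0
t8.Δ0 w3=1 w0=0 w1=0 w5=0 clk=0 w4=1 w2=0
t8.Δ1 w3=1 w0=0 w1=0 w5=0 clk=1 w4=1 w2=0
t8.Δ2 w3=0 w0=0 w1=0 w5=0 clk=1 w4=1 w2=1
t8.Δ3 w3=0 w0=0 w1=0 w5=0 clk=1 w4=0 w2=1
t9.Δ0 w3=0 w0=0 w1=0 w5=0 clk=1 w4=0 w2=1
t9.Δ1 w3=0 w0=0 w1=0 w5=0 clk=0 w4=0 w2=1
t10.Δ0 w3=0 w0=0 w1=0 w5=0 clk=0 w4=0 w2=1
t10.Δ1 w3=0 w0=0 w1=0 w5=0 clk=1 w4=0 w2=1
t10.Δ2 w3=1 w0=0 w1=0 w5=0 clk=1 w4=0 w2=1
t10.Δ3 w3=1 w0=0 w1=0 w5=1 clk=1 w4=1 w2=1
t10.Δ4 w3=1 w0=1 w1=0 w5=1 clk=1 w4=1 w2=1
t10.Δ5 w3=1 w0=1 w1=1 w5=1 clk=1 w4=1 w2=1
t11.Δ0 w3=1 w0=1 w1=1 w5=1 clk=1 w4=1 w2=1
t11.Δ1 w3=1 w0=1 w1=1 w5=1 clk=0 w4=1 w2=1
t12.Δ0 w3=1 w0=1 w1=1 w5=1 clk=0 w4=1 w2=1
t12.Δ1 w3=1 w0=1 w1=1 w5=1 clk=1 w4=1 w2=1
t12.Δ2 w3=1 w0=1 w1=1 w5=1 clk=1 w4=1 w2=0
t12.Δ3 w3=1 w0=1 w1=0 w5=0 clk=1 w4=1 w2=0
t12.Δ4 w3=1 w0=0 w1=0 w5=0 clk=1 w4=1 w2=0
t13.Δ0 w3=1 w0=0 w1=0 w5=0 clk=1 w4=1 w2=0
t13.Δ1 w3=1 w0=0 w1=0 w5=0 clk=0 w4=1 w2=0
t14.Δ0 w3=1 w0=0 w1=0 w5=0 clk=0 w4=1 w2=0
t14.Δ1 w3=1 w0=0 w1=0 w5=0 clk=1 w4=1 w2=0
t14.Δ2 w3=0 w0=0 w1=0 w5=0 clk=1 w4=1 w2=1
t14.Δ3 w3=0 w0=0 w1=0 w5=0 clk=1 w4=0 w2=1
t15.Δ0 w3=0 w0=0 w1=0 w5=0 clk=1 w4=0 w2=1
t15.Δ1 w3=0 w0=0 w1=0 w5=0 clk=0 w4=0 w2=1
t16.Δ0 w3=0 w0=0 w1=0 w5=0 clk=0 w4=0 w2=1
t16.Δ1 w3=0 w0=0 w1=0 w5=0 clk=1 w4=0 w2=1
t16.Δ2 w3=1 w0=0 w1=0 w5=0 clk=1 w4=0 w2=1
t16.Δ3 w3=1 w0=0 w1=0 w5=1 clk=1 w4=1 w2=1
t16.Δ4 w3=1 w0=1 w1=0 w5=1 clk=1 w4=1 w2=1
t16.Δ5 w3=1 w0=1 w1=1 w5=1 clk=1 w4=1 w2=1
t17.Δ0 w3=1 w0=1 w1=1 w5=1 clk=1 w4=1 w2=1
t17.Δ1 w3=1 w0=1 w1=1 w5=1 clk=0 w4=1 w2=1
t18.Δ0 w3=1 w0=1 w1=1 w5=1 clk=0 w4=1 w2=1
t18.Δ1 w3=1 w0=1 w1=1 w5=1 clk=1 w4=1 w2=1
t18.Δ2 w3=1 w0=1 w1=1 w5=1 clk=1 w4=1 w2=0
t18.Δ3 w3=1 w0=1 w1=0 w5=0 clk=1 w4=1 w2=0
t18.Δ4 w3=1 w0=0 w1=0 w5=0 clk=1 w4=1 w2=0
t19.Δ0 w3=1 w0=0 w1=0 w5=0 clk=1 w4=1 w2=0
t19.Δ1 w3=1 w0=0 w1=0 w5=0 clk=0 w4=1 w2=0

1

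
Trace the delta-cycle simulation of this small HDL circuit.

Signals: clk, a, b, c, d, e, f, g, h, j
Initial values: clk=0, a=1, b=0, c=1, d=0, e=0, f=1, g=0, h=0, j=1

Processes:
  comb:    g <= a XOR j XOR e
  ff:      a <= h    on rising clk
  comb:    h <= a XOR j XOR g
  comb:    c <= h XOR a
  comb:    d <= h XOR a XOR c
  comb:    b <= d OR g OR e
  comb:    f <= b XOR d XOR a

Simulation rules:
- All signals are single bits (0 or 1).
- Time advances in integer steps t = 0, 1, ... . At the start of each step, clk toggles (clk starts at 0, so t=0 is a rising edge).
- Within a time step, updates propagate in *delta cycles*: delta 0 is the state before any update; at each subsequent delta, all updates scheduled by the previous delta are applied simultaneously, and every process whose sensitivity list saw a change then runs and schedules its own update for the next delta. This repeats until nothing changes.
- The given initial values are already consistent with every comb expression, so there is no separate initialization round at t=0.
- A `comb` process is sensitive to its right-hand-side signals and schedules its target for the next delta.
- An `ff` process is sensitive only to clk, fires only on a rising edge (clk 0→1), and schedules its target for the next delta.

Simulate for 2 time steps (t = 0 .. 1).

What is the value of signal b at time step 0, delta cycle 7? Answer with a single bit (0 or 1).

t=0 Δ0: a=1 b=0 clk=0 g=0 d=0 j=1 f=1 h=0 e=0 c=1
  Δ1: clk:0→1
  Δ2: a:1→0
  Δ3: g:0→1, d:0→1, f:1→0, h:0→1, c:1→0
  Δ4: b:0→1, f:0→1, h:1→0, c:0→1
  Δ5: f:1→0, c:1→0
  Δ6: d:1→0
  Δ7: f:0→1
  (7Δ to stable)
t=1 Δ0: a=0 b=1 clk=1 g=1 d=0 j=1 f=1 h=0 e=0 c=0
  Δ1: clk:1→0
  (1Δ to stable)

1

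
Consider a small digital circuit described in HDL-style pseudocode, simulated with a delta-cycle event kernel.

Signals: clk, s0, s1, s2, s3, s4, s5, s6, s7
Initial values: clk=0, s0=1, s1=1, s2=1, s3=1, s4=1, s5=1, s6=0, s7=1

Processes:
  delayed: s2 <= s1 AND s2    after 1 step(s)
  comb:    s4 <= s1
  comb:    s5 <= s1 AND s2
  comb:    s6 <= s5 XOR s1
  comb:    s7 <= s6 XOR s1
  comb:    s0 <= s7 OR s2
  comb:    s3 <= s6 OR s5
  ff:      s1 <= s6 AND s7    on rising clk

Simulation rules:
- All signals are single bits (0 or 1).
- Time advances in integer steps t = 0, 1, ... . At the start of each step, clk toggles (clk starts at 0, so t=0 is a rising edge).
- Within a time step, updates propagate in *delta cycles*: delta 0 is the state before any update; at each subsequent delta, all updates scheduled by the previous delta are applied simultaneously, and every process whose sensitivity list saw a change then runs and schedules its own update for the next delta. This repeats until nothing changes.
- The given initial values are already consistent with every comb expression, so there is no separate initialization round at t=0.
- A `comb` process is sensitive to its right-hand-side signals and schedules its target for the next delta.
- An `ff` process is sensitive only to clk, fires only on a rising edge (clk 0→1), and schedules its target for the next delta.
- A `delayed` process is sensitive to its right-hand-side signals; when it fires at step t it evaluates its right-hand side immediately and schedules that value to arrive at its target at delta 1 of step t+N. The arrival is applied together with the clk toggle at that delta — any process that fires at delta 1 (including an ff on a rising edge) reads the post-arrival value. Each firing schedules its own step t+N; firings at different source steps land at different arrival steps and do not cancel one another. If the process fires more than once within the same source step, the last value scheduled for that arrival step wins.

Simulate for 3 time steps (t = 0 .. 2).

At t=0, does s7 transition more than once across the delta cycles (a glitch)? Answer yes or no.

t=0 Δ0: s2=1 s6=0 s0=1 s7=1 s3=1 s5=1 s1=1 s4=1 clk=0
  Δ1: clk:0→1
  Δ2: s1:1→0
  Δ3: s6:0→1, s7:1→0, s5:1→0, s4:1→0
  Δ4: s6:1→0, s7:0→1
  Δ5: s7:1→0, s3:1→0
  (5Δ to stable)
t=1 Δ0: s2=1 s6=0 s0=1 s7=0 s3=0 s5=0 s1=0 s4=0 clk=1
  Δ1: s2:1→0, clk:1→0
  Δ2: s0:1→0
  (2Δ to stable)
t=2 Δ0: s2=0 s6=0 s0=0 s7=0 s3=0 s5=0 s1=0 s4=0 clk=0
  Δ1: clk:0→1
  (1Δ to stable)

yes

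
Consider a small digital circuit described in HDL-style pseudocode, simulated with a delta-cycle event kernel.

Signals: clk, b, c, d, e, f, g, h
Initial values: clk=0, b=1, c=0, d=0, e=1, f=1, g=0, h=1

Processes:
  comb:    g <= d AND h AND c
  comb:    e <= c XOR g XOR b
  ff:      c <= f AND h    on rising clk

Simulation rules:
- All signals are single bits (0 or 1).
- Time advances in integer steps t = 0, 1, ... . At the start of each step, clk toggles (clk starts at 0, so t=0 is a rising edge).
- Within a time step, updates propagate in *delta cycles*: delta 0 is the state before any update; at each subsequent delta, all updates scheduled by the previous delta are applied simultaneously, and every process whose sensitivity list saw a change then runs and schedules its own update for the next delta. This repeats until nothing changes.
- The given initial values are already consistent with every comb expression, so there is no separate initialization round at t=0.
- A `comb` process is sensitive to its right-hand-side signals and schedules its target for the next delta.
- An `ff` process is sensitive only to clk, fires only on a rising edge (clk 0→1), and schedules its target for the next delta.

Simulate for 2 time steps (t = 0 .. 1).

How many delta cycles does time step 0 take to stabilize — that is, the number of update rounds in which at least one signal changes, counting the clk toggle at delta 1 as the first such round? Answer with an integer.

[bits: h,clk,g,e,f,d,c,b]
t=0: Δ0=10011001 Δ1=11011001 Δ2=11011011 Δ3=11001011 | 3Δ
t=1: Δ0=11001011 Δ1=10001011 | 1Δ

3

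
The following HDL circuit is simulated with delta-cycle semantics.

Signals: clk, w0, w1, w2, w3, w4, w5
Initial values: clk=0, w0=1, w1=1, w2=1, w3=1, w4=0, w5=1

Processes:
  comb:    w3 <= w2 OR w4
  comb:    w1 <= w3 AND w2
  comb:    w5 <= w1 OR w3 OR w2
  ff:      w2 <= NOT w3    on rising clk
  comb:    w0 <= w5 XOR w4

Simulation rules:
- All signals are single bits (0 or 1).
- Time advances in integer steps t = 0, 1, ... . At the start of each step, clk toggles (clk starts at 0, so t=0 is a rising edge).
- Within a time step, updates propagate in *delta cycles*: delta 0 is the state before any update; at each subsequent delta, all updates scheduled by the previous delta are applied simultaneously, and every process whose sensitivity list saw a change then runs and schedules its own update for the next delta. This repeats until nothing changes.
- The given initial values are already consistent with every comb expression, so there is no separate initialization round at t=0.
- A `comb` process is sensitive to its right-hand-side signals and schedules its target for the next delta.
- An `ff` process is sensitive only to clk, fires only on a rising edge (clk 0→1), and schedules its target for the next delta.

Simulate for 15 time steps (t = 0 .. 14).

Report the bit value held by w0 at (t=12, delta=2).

t=0 Δ0: w4=0 w5=1 clk=0 w3=1 w1=1 w0=1 w2=1
  Δ1: clk:0→1
  Δ2: w2:1→0
  Δ3: w3:1→0, w1:1→0
  Δ4: w5:1→0
  Δ5: w0:1→0
  (5Δ to stable)
t=1 Δ0: w4=0 w5=0 clk=1 w3=0 w1=0 w0=0 w2=0
  Δ1: clk:1→0
  (1Δ to stable)
t=2 Δ0: w4=0 w5=0 clk=0 w3=0 w1=0 w0=0 w2=0
  Δ1: clk:0→1
  Δ2: w2:0→1
  Δ3: w5:0→1, w3:0→1
  Δ4: w1:0→1, w0:0→1
  (4Δ to stable)
t=3 Δ0: w4=0 w5=1 clk=1 w3=1 w1=1 w0=1 w2=1
  Δ1: clk:1→0
  (1Δ to stable)
t=4 Δ0: w4=0 w5=1 clk=0 w3=1 w1=1 w0=1 w2=1
  Δ1: clk:0→1
  Δ2: w2:1→0
  Δ3: w3:1→0, w1:1→0
  Δ4: w5:1→0
  Δ5: w0:1→0
  (5Δ to stable)
t=5 Δ0: w4=0 w5=0 clk=1 w3=0 w1=0 w0=0 w2=0
  Δ1: clk:1→0
  (1Δ to stable)
t=6 Δ0: w4=0 w5=0 clk=0 w3=0 w1=0 w0=0 w2=0
  Δ1: clk:0→1
  Δ2: w2:0→1
  Δ3: w5:0→1, w3:0→1
  Δ4: w1:0→1, w0:0→1
  (4Δ to stable)
t=7 Δ0: w4=0 w5=1 clk=1 w3=1 w1=1 w0=1 w2=1
  Δ1: clk:1→0
  (1Δ to stable)
t=8 Δ0: w4=0 w5=1 clk=0 w3=1 w1=1 w0=1 w2=1
  Δ1: clk:0→1
  Δ2: w2:1→0
  Δ3: w3:1→0, w1:1→0
  Δ4: w5:1→0
  Δ5: w0:1→0
  (5Δ to stable)
t=9 Δ0: w4=0 w5=0 clk=1 w3=0 w1=0 w0=0 w2=0
  Δ1: clk:1→0
  (1Δ to stable)
t=10 Δ0: w4=0 w5=0 clk=0 w3=0 w1=0 w0=0 w2=0
  Δ1: clk:0→1
  Δ2: w2:0→1
  Δ3: w5:0→1, w3:0→1
  Δ4: w1:0→1, w0:0→1
  (4Δ to stable)
t=11 Δ0: w4=0 w5=1 clk=1 w3=1 w1=1 w0=1 w2=1
  Δ1: clk:1→0
  (1Δ to stable)
t=12 Δ0: w4=0 w5=1 clk=0 w3=1 w1=1 w0=1 w2=1
  Δ1: clk:0→1
  Δ2: w2:1→0
  Δ3: w3:1→0, w1:1→0
  Δ4: w5:1→0
  Δ5: w0:1→0
  (5Δ to stable)
t=13 Δ0: w4=0 w5=0 clk=1 w3=0 w1=0 w0=0 w2=0
  Δ1: clk:1→0
  (1Δ to stable)
t=14 Δ0: w4=0 w5=0 clk=0 w3=0 w1=0 w0=0 w2=0
  Δ1: clk:0→1
  Δ2: w2:0→1
  Δ3: w5:0→1, w3:0→1
  Δ4: w1:0→1, w0:0→1
  (4Δ to stable)

1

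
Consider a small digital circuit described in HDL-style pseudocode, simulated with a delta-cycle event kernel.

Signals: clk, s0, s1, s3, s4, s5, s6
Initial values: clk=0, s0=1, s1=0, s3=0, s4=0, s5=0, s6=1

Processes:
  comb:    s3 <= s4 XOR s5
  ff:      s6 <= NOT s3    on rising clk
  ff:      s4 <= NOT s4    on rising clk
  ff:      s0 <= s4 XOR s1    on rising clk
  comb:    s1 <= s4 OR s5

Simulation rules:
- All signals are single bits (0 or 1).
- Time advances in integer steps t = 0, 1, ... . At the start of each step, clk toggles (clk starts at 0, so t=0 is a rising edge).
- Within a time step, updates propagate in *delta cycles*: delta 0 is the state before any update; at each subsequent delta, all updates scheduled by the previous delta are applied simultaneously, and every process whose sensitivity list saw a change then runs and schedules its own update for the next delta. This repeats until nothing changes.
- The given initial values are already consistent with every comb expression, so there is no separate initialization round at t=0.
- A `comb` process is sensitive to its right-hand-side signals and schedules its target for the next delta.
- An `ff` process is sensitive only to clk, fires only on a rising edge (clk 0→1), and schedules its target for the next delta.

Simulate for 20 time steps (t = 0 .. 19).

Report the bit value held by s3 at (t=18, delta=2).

t0.Δ0 clk=0 s0=1 s1=0 s4=0 s5=0 s3=0 s6=1
t0.Δ1 clk=1 s0=1 s1=0 s4=0 s5=0 s3=0 s6=1
t0.Δ2 clk=1 s0=0 s1=0 s4=1 s5=0 s3=0 s6=1
t0.Δ3 clk=1 s0=0 s1=1 s4=1 s5=0 s3=1 s6=1
t1.Δ0 clk=1 s0=0 s1=1 s4=1 s5=0 s3=1 s6=1
t1.Δ1 clk=0 s0=0 s1=1 s4=1 s5=0 s3=1 s6=1
t2.Δ0 clk=0 s0=0 s1=1 s4=1 s5=0 s3=1 s6=1
t2.Δ1 clk=1 s0=0 s1=1 s4=1 s5=0 s3=1 s6=1
t2.Δ2 clk=1 s0=0 s1=1 s4=0 s5=0 s3=1 s6=0
t2.Δ3 clk=1 s0=0 s1=0 s4=0 s5=0 s3=0 s6=0
t3.Δ0 clk=1 s0=0 s1=0 s4=0 s5=0 s3=0 s6=0
t3.Δ1 clk=0 s0=0 s1=0 s4=0 s5=0 s3=0 s6=0
t4.Δ0 clk=0 s0=0 s1=0 s4=0 s5=0 s3=0 s6=0
t4.Δ1 clk=1 s0=0 s1=0 s4=0 s5=0 s3=0 s6=0
t4.Δ2 clk=1 s0=0 s1=0 s4=1 s5=0 s3=0 s6=1
t4.Δ3 clk=1 s0=0 s1=1 s4=1 s5=0 s3=1 s6=1
t5.Δ0 clk=1 s0=0 s1=1 s4=1 s5=0 s3=1 s6=1
t5.Δ1 clk=0 s0=0 s1=1 s4=1 s5=0 s3=1 s6=1
t6.Δ0 clk=0 s0=0 s1=1 s4=1 s5=0 s3=1 s6=1
t6.Δ1 clk=1 s0=0 s1=1 s4=1 s5=0 s3=1 s6=1
t6.Δ2 clk=1 s0=0 s1=1 s4=0 s5=0 s3=1 s6=0
t6.Δ3 clk=1 s0=0 s1=0 s4=0 s5=0 s3=0 s6=0
t7.Δ0 clk=1 s0=0 s1=0 s4=0 s5=0 s3=0 s6=0
t7.Δ1 clk=0 s0=0 s1=0 s4=0 s5=0 s3=0 s6=0
t8.Δ0 clk=0 s0=0 s1=0 s4=0 s5=0 s3=0 s6=0
t8.Δ1 clk=1 s0=0 s1=0 s4=0 s5=0 s3=0 s6=0
t8.Δ2 clk=1 s0=0 s1=0 s4=1 s5=0 s3=0 s6=1
t8.Δ3 clk=1 s0=0 s1=1 s4=1 s5=0 s3=1 s6=1
t9.Δ0 clk=1 s0=0 s1=1 s4=1 s5=0 s3=1 s6=1
t9.Δ1 clk=0 s0=0 s1=1 s4=1 s5=0 s3=1 s6=1
t10.Δ0 clk=0 s0=0 s1=1 s4=1 s5=0 s3=1 s6=1
t10.Δ1 clk=1 s0=0 s1=1 s4=1 s5=0 s3=1 s6=1
t10.Δ2 clk=1 s0=0 s1=1 s4=0 s5=0 s3=1 s6=0
t10.Δ3 clk=1 s0=0 s1=0 s4=0 s5=0 s3=0 s6=0
t11.Δ0 clk=1 s0=0 s1=0 s4=0 s5=0 s3=0 s6=0
t11.Δ1 clk=0 s0=0 s1=0 s4=0 s5=0 s3=0 s6=0
t12.Δ0 clk=0 s0=0 s1=0 s4=0 s5=0 s3=0 s6=0
t12.Δ1 clk=1 s0=0 s1=0 s4=0 s5=0 s3=0 s6=0
t12.Δ2 clk=1 s0=0 s1=0 s4=1 s5=0 s3=0 s6=1
t12.Δ3 clk=1 s0=0 s1=1 s4=1 s5=0 s3=1 s6=1
t13.Δ0 clk=1 s0=0 s1=1 s4=1 s5=0 s3=1 s6=1
t13.Δ1 clk=0 s0=0 s1=1 s4=1 s5=0 s3=1 s6=1
t14.Δ0 clk=0 s0=0 s1=1 s4=1 s5=0 s3=1 s6=1
t14.Δ1 clk=1 s0=0 s1=1 s4=1 s5=0 s3=1 s6=1
t14.Δ2 clk=1 s0=0 s1=1 s4=0 s5=0 s3=1 s6=0
t14.Δ3 clk=1 s0=0 s1=0 s4=0 s5=0 s3=0 s6=0
t15.Δ0 clk=1 s0=0 s1=0 s4=0 s5=0 s3=0 s6=0
t15.Δ1 clk=0 s0=0 s1=0 s4=0 s5=0 s3=0 s6=0
t16.Δ0 clk=0 s0=0 s1=0 s4=0 s5=0 s3=0 s6=0
t16.Δ1 clk=1 s0=0 s1=0 s4=0 s5=0 s3=0 s6=0
t16.Δ2 clk=1 s0=0 s1=0 s4=1 s5=0 s3=0 s6=1
t16.Δ3 clk=1 s0=0 s1=1 s4=1 s5=0 s3=1 s6=1
t17.Δ0 clk=1 s0=0 s1=1 s4=1 s5=0 s3=1 s6=1
t17.Δ1 clk=0 s0=0 s1=1 s4=1 s5=0 s3=1 s6=1
t18.Δ0 clk=0 s0=0 s1=1 s4=1 s5=0 s3=1 s6=1
t18.Δ1 clk=1 s0=0 s1=1 s4=1 s5=0 s3=1 s6=1
t18.Δ2 clk=1 s0=0 s1=1 s4=0 s5=0 s3=1 s6=0
t18.Δ3 clk=1 s0=0 s1=0 s4=0 s5=0 s3=0 s6=0
t19.Δ0 clk=1 s0=0 s1=0 s4=0 s5=0 s3=0 s6=0
t19.Δ1 clk=0 s0=0 s1=0 s4=0 s5=0 s3=0 s6=0

1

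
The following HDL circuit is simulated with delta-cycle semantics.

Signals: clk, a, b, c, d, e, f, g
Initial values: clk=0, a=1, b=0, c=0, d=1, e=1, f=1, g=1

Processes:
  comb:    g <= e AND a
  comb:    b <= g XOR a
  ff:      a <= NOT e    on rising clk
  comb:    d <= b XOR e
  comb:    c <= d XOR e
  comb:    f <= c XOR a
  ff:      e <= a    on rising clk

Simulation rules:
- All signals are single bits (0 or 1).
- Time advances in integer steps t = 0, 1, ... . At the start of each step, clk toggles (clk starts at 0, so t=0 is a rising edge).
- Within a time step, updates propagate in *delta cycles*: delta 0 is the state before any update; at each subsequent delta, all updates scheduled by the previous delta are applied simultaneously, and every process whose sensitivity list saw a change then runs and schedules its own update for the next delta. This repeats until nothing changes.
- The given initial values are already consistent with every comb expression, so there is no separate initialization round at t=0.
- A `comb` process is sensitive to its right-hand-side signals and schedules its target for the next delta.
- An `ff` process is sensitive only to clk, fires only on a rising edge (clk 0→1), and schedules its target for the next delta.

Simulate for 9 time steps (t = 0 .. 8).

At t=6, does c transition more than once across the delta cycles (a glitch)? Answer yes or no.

[bits: a,f,c,e,b,g,clk,d]
t=0: Δ0=11010101 Δ1=11010111 Δ2=01010111 Δ3=00011011 Δ4=00010010 Δ5=00110011 Δ6=01010011 Δ7=00010011 | 7Δ
t=1: Δ0=00010011 Δ1=00010001 | 1Δ
t=2: Δ0=00010001 Δ1=00010011 Δ2=00000011 Δ3=00100010 Δ4=01000010 Δ5=00000010 | 5Δ
t=3: Δ0=00000010 Δ1=00000000 | 1Δ
t=4: Δ0=00000000 Δ1=00000010 Δ2=10000010 Δ3=11001010 Δ4=11001011 Δ5=11101011 Δ6=10101011 | 6Δ
t=5: Δ0=10101011 Δ1=10101001 | 1Δ
t=6: Δ0=10101001 Δ1=10101011 Δ2=10111011 Δ3=10011110 Δ4=11110110 Δ5=10110111 Δ6=10010111 Δ7=11010111 | 7Δ
t=7: Δ0=11010111 Δ1=11010101 | 1Δ
t=8: Δ0=11010101 Δ1=11010111 Δ2=01010111 Δ3=00011011 Δ4=00010010 Δ5=00110011 Δ6=01010011 Δ7=00010011 | 7Δ

yes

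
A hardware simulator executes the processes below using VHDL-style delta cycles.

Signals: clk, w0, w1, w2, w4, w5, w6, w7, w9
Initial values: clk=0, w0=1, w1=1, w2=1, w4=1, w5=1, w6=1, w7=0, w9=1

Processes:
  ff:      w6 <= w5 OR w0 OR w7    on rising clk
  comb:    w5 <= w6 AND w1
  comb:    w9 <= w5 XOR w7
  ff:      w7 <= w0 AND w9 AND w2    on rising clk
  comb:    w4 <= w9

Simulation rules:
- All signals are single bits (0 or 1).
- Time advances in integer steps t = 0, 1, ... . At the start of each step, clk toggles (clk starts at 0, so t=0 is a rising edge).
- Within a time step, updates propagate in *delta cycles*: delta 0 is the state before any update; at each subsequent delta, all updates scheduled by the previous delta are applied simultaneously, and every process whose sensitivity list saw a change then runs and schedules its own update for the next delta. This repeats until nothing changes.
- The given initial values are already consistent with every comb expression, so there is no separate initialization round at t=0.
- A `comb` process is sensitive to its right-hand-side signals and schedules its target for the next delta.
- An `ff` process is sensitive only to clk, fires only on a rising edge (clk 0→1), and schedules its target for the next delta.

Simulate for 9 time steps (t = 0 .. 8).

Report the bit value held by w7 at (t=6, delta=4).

[bits: w6,w9,w7,w2,w5,w1,w4,clk,w0]
t=0: Δ0=110111101 Δ1=110111111 Δ2=111111111 Δ3=101111111 Δ4=101111011 | 4Δ
t=1: Δ0=101111011 Δ1=101111001 | 1Δ
t=2: Δ0=101111001 Δ1=101111011 Δ2=100111011 Δ3=110111011 Δ4=110111111 | 4Δ
t=3: Δ0=110111111 Δ1=110111101 | 1Δ
t=4: Δ0=110111101 Δ1=110111111 Δ2=111111111 Δ3=101111111 Δ4=101111011 | 4Δ
t=5: Δ0=101111011 Δ1=101111001 | 1Δ
t=6: Δ0=101111001 Δ1=101111011 Δ2=100111011 Δ3=110111011 Δ4=110111111 | 4Δ
t=7: Δ0=110111111 Δ1=110111101 | 1Δ
t=8: Δ0=110111101 Δ1=110111111 Δ2=111111111 Δ3=101111111 Δ4=101111011 | 4Δ

0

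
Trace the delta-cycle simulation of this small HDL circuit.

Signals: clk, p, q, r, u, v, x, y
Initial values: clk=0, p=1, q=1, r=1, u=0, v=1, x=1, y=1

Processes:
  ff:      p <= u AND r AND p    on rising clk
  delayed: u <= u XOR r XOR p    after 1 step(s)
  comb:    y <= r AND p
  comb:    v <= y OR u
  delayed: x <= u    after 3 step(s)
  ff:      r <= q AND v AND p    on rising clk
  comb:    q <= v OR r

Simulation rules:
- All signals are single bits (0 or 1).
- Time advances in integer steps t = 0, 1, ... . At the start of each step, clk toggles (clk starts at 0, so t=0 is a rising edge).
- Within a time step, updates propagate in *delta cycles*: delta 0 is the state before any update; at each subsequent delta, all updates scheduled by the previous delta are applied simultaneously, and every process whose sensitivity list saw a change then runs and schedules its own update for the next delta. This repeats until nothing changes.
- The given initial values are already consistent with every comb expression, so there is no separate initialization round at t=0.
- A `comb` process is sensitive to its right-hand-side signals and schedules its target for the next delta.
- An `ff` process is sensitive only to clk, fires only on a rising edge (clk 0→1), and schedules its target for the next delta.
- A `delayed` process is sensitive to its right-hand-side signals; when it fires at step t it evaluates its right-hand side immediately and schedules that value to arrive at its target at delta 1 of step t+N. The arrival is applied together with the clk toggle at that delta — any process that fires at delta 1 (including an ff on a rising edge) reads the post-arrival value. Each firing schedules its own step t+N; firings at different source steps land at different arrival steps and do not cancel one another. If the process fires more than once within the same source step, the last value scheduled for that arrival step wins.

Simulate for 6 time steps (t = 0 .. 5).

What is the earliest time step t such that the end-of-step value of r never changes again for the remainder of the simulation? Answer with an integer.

t=0 Δ0: p=1 u=0 y=1 q=1 x=1 v=1 r=1 clk=0
  Δ1: clk:0→1
  Δ2: p:1→0
  Δ3: y:1→0
  Δ4: v:1→0
  (4Δ to stable)
t=1 Δ0: p=0 u=0 y=0 q=1 x=1 v=0 r=1 clk=1
  Δ1: u:0→1, clk:1→0
  Δ2: v:0→1
  (2Δ to stable)
t=2 Δ0: p=0 u=1 y=0 q=1 x=1 v=1 r=1 clk=0
  Δ1: u:1→0, clk:0→1
  Δ2: v:1→0, r:1→0
  Δ3: q:1→0
  (3Δ to stable)
t=3 Δ0: p=0 u=0 y=0 q=0 x=1 v=0 r=0 clk=1
  Δ1: clk:1→0
  (1Δ to stable)
t=4 Δ0: p=0 u=0 y=0 q=0 x=1 v=0 r=0 clk=0
  Δ1: clk:0→1
  (1Δ to stable)
t=5 Δ0: p=0 u=0 y=0 q=0 x=1 v=0 r=0 clk=1
  Δ1: x:1→0, clk:1→0
  (1Δ to stable)

2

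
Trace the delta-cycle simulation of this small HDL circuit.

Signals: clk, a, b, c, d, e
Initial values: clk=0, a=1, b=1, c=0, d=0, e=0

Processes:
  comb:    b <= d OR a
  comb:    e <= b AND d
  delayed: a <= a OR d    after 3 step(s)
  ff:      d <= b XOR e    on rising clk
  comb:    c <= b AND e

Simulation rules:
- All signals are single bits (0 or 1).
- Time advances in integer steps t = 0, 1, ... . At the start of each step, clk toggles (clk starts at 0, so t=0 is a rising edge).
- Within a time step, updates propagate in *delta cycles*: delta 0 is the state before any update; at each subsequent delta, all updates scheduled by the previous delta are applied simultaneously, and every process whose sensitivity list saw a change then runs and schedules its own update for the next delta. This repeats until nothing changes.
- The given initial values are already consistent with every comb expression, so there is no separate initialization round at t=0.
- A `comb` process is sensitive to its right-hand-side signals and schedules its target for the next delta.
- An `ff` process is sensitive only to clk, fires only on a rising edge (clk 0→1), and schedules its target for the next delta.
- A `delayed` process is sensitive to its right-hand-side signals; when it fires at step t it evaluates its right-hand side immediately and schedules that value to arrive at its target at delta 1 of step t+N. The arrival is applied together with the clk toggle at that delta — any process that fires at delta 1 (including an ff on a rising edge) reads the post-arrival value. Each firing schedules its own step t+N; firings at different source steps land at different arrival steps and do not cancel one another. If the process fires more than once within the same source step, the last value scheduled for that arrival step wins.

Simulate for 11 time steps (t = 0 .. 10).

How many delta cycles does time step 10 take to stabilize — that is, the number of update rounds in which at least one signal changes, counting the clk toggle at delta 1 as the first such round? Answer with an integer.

4

t=0 Δ0: b=1 clk=0 c=0 e=0 a=1 d=0
  Δ1: clk:0→1
  Δ2: d:0→1
  Δ3: e:0→1
  Δ4: c:0→1
  (4Δ to stable)
t=1 Δ0: b=1 clk=1 c=1 e=1 a=1 d=1
  Δ1: clk:1→0
  (1Δ to stable)
t=2 Δ0: b=1 clk=0 c=1 e=1 a=1 d=1
  Δ1: clk:0→1
  Δ2: d:1→0
  Δ3: e:1→0
  Δ4: c:1→0
  (4Δ to stable)
t=3 Δ0: b=1 clk=1 c=0 e=0 a=1 d=0
  Δ1: clk:1→0
  (1Δ to stable)
t=4 Δ0: b=1 clk=0 c=0 e=0 a=1 d=0
  Δ1: clk:0→1
  Δ2: d:0→1
  Δ3: e:0→1
  Δ4: c:0→1
  (4Δ to stable)
t=5 Δ0: b=1 clk=1 c=1 e=1 a=1 d=1
  Δ1: clk:1→0
  (1Δ to stable)
t=6 Δ0: b=1 clk=0 c=1 e=1 a=1 d=1
  Δ1: clk:0→1
  Δ2: d:1→0
  Δ3: e:1→0
  Δ4: c:1→0
  (4Δ to stable)
t=7 Δ0: b=1 clk=1 c=0 e=0 a=1 d=0
  Δ1: clk:1→0
  (1Δ to stable)
t=8 Δ0: b=1 clk=0 c=0 e=0 a=1 d=0
  Δ1: clk:0→1
  Δ2: d:0→1
  Δ3: e:0→1
  Δ4: c:0→1
  (4Δ to stable)
t=9 Δ0: b=1 clk=1 c=1 e=1 a=1 d=1
  Δ1: clk:1→0
  (1Δ to stable)
t=10 Δ0: b=1 clk=0 c=1 e=1 a=1 d=1
  Δ1: clk:0→1
  Δ2: d:1→0
  Δ3: e:1→0
  Δ4: c:1→0
  (4Δ to stable)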